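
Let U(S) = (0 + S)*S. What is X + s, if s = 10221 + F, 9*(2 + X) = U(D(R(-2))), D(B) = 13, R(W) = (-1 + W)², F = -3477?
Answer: 60847/9 ≈ 6760.8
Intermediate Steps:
U(S) = S² (U(S) = S*S = S²)
X = 151/9 (X = -2 + (⅑)*13² = -2 + (⅑)*169 = -2 + 169/9 = 151/9 ≈ 16.778)
s = 6744 (s = 10221 - 3477 = 6744)
X + s = 151/9 + 6744 = 60847/9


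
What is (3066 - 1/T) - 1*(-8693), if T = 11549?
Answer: 135804690/11549 ≈ 11759.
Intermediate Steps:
(3066 - 1/T) - 1*(-8693) = (3066 - 1/11549) - 1*(-8693) = (3066 - 1*1/11549) + 8693 = (3066 - 1/11549) + 8693 = 35409233/11549 + 8693 = 135804690/11549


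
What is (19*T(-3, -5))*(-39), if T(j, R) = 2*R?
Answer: 7410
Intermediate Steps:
(19*T(-3, -5))*(-39) = (19*(2*(-5)))*(-39) = (19*(-10))*(-39) = -190*(-39) = 7410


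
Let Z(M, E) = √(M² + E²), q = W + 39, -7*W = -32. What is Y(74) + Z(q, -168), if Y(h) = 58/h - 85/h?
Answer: -27/74 + √1476001/7 ≈ 173.19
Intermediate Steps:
W = 32/7 (W = -⅐*(-32) = 32/7 ≈ 4.5714)
q = 305/7 (q = 32/7 + 39 = 305/7 ≈ 43.571)
Y(h) = -27/h
Z(M, E) = √(E² + M²)
Y(74) + Z(q, -168) = -27/74 + √((-168)² + (305/7)²) = -27*1/74 + √(28224 + 93025/49) = -27/74 + √(1476001/49) = -27/74 + √1476001/7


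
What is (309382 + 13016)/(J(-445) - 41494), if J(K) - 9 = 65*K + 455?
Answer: -322398/69955 ≈ -4.6087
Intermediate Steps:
J(K) = 464 + 65*K (J(K) = 9 + (65*K + 455) = 9 + (455 + 65*K) = 464 + 65*K)
(309382 + 13016)/(J(-445) - 41494) = (309382 + 13016)/((464 + 65*(-445)) - 41494) = 322398/((464 - 28925) - 41494) = 322398/(-28461 - 41494) = 322398/(-69955) = 322398*(-1/69955) = -322398/69955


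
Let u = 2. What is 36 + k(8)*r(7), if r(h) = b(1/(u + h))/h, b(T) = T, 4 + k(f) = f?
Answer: 2272/63 ≈ 36.063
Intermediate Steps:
k(f) = -4 + f
r(h) = 1/(h*(2 + h)) (r(h) = 1/((2 + h)*h) = 1/(h*(2 + h)))
36 + k(8)*r(7) = 36 + (-4 + 8)*(1/(7*(2 + 7))) = 36 + 4*((⅐)/9) = 36 + 4*((⅐)*(⅑)) = 36 + 4*(1/63) = 36 + 4/63 = 2272/63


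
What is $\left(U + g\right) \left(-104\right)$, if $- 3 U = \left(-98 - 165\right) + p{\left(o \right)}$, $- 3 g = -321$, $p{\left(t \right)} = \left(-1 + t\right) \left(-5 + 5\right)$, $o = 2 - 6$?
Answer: $- \frac{60736}{3} \approx -20245.0$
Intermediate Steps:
$o = -4$
$p{\left(t \right)} = 0$ ($p{\left(t \right)} = \left(-1 + t\right) 0 = 0$)
$g = 107$ ($g = \left(- \frac{1}{3}\right) \left(-321\right) = 107$)
$U = \frac{263}{3}$ ($U = - \frac{\left(-98 - 165\right) + 0}{3} = - \frac{-263 + 0}{3} = \left(- \frac{1}{3}\right) \left(-263\right) = \frac{263}{3} \approx 87.667$)
$\left(U + g\right) \left(-104\right) = \left(\frac{263}{3} + 107\right) \left(-104\right) = \frac{584}{3} \left(-104\right) = - \frac{60736}{3}$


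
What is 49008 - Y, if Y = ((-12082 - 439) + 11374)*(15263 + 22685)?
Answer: 43575364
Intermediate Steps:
Y = -43526356 (Y = (-12521 + 11374)*37948 = -1147*37948 = -43526356)
49008 - Y = 49008 - 1*(-43526356) = 49008 + 43526356 = 43575364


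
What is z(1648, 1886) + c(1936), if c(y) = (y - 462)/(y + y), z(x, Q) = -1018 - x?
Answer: -469149/176 ≈ -2665.6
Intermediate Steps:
c(y) = (-462 + y)/(2*y) (c(y) = (-462 + y)/((2*y)) = (-462 + y)*(1/(2*y)) = (-462 + y)/(2*y))
z(1648, 1886) + c(1936) = (-1018 - 1*1648) + (½)*(-462 + 1936)/1936 = (-1018 - 1648) + (½)*(1/1936)*1474 = -2666 + 67/176 = -469149/176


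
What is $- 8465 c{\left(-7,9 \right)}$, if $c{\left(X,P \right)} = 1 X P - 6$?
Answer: $584085$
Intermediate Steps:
$c{\left(X,P \right)} = -6 + P X$ ($c{\left(X,P \right)} = X P - 6 = P X - 6 = -6 + P X$)
$- 8465 c{\left(-7,9 \right)} = - 8465 \left(-6 + 9 \left(-7\right)\right) = - 8465 \left(-6 - 63\right) = \left(-8465\right) \left(-69\right) = 584085$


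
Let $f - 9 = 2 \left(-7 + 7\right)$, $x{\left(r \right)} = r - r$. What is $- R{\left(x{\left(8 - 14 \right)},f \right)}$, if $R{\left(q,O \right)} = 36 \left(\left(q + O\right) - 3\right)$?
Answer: $-216$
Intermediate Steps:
$x{\left(r \right)} = 0$
$f = 9$ ($f = 9 + 2 \left(-7 + 7\right) = 9 + 2 \cdot 0 = 9 + 0 = 9$)
$R{\left(q,O \right)} = -108 + 36 O + 36 q$ ($R{\left(q,O \right)} = 36 \left(\left(O + q\right) - 3\right) = 36 \left(-3 + O + q\right) = -108 + 36 O + 36 q$)
$- R{\left(x{\left(8 - 14 \right)},f \right)} = - (-108 + 36 \cdot 9 + 36 \cdot 0) = - (-108 + 324 + 0) = \left(-1\right) 216 = -216$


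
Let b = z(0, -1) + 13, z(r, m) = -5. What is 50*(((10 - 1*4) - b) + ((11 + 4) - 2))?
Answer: 550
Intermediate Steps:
b = 8 (b = -5 + 13 = 8)
50*(((10 - 1*4) - b) + ((11 + 4) - 2)) = 50*(((10 - 1*4) - 1*8) + ((11 + 4) - 2)) = 50*(((10 - 4) - 8) + (15 - 2)) = 50*((6 - 8) + 13) = 50*(-2 + 13) = 50*11 = 550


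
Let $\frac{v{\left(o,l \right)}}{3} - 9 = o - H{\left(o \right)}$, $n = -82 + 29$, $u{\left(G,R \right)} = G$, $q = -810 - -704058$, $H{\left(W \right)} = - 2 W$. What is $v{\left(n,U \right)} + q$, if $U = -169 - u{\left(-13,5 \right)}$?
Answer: $702798$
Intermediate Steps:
$q = 703248$ ($q = -810 + 704058 = 703248$)
$n = -53$
$U = -156$ ($U = -169 - -13 = -169 + 13 = -156$)
$v{\left(o,l \right)} = 27 + 9 o$ ($v{\left(o,l \right)} = 27 + 3 \left(o - - 2 o\right) = 27 + 3 \left(o + 2 o\right) = 27 + 3 \cdot 3 o = 27 + 9 o$)
$v{\left(n,U \right)} + q = \left(27 + 9 \left(-53\right)\right) + 703248 = \left(27 - 477\right) + 703248 = -450 + 703248 = 702798$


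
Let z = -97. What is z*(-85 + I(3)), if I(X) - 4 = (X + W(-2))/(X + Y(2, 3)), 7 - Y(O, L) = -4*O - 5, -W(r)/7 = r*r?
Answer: 183136/23 ≈ 7962.4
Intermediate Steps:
W(r) = -7*r**2 (W(r) = -7*r*r = -7*r**2)
Y(O, L) = 12 + 4*O (Y(O, L) = 7 - (-4*O - 5) = 7 - (-5 - 4*O) = 7 + (5 + 4*O) = 12 + 4*O)
I(X) = 4 + (-28 + X)/(20 + X) (I(X) = 4 + (X - 7*(-2)**2)/(X + (12 + 4*2)) = 4 + (X - 7*4)/(X + (12 + 8)) = 4 + (X - 28)/(X + 20) = 4 + (-28 + X)/(20 + X))
z*(-85 + I(3)) = -97*(-85 + (52 + 5*3)/(20 + 3)) = -97*(-85 + (52 + 15)/23) = -97*(-85 + (1/23)*67) = -97*(-85 + 67/23) = -97*(-1888/23) = 183136/23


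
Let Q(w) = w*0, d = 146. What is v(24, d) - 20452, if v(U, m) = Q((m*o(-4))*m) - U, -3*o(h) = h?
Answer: -20476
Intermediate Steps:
o(h) = -h/3
Q(w) = 0
v(U, m) = -U (v(U, m) = 0 - U = -U)
v(24, d) - 20452 = -1*24 - 20452 = -24 - 20452 = -20476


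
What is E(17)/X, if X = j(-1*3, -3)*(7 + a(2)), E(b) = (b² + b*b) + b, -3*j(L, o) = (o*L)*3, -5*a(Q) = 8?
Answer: -2975/243 ≈ -12.243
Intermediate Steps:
a(Q) = -8/5 (a(Q) = -⅕*8 = -8/5)
j(L, o) = -L*o (j(L, o) = -o*L*3/3 = -L*o*3/3 = -L*o)
E(b) = b + 2*b² (E(b) = (b² + b²) + b = 2*b² + b = b + 2*b²)
X = -243/5 (X = (-1*(-1*3)*(-3))*(7 - 8/5) = -1*(-3)*(-3)*(27/5) = -9*27/5 = -243/5 ≈ -48.600)
E(17)/X = (17*(1 + 2*17))/(-243/5) = (17*(1 + 34))*(-5/243) = (17*35)*(-5/243) = 595*(-5/243) = -2975/243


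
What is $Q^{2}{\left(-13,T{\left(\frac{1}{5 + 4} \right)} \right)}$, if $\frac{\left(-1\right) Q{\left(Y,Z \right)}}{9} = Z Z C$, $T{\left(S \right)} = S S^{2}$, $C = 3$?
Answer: $\frac{1}{387420489} \approx 2.5812 \cdot 10^{-9}$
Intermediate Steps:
$T{\left(S \right)} = S^{3}$
$Q{\left(Y,Z \right)} = - 27 Z^{2}$ ($Q{\left(Y,Z \right)} = - 9 Z Z 3 = - 9 Z^{2} \cdot 3 = - 9 \cdot 3 Z^{2} = - 27 Z^{2}$)
$Q^{2}{\left(-13,T{\left(\frac{1}{5 + 4} \right)} \right)} = \left(- 27 \left(\left(\frac{1}{5 + 4}\right)^{3}\right)^{2}\right)^{2} = \left(- 27 \left(\left(\frac{1}{9}\right)^{3}\right)^{2}\right)^{2} = \left(- \frac{27}{531441}\right)^{2} = \left(\left(-27\right) \frac{1}{531441}\right)^{2} = \left(- \frac{1}{19683}\right)^{2} = \frac{1}{387420489}$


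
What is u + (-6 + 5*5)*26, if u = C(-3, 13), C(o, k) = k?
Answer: 507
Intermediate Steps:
u = 13
u + (-6 + 5*5)*26 = 13 + (-6 + 5*5)*26 = 13 + (-6 + 25)*26 = 13 + 19*26 = 13 + 494 = 507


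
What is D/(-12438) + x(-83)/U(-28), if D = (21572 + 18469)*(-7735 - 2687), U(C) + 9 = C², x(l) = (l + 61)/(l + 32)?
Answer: 916337299177/27311775 ≈ 33551.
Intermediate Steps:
x(l) = (61 + l)/(32 + l)
U(C) = -9 + C²
D = -417307302 (D = 40041*(-10422) = -417307302)
D/(-12438) + x(-83)/U(-28) = -417307302/(-12438) + ((61 - 83)/(32 - 83))/(-9 + (-28)²) = -417307302*(-1/12438) + (-22/(-51))/(-9 + 784) = 23183739/691 - 1/51*(-22)/775 = 23183739/691 + (22/51)*(1/775) = 23183739/691 + 22/39525 = 916337299177/27311775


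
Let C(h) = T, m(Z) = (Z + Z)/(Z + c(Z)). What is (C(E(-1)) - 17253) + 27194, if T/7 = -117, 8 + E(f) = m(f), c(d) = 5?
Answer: 9122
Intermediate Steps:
m(Z) = 2*Z/(5 + Z) (m(Z) = (Z + Z)/(Z + 5) = (2*Z)/(5 + Z) = 2*Z/(5 + Z))
E(f) = -8 + 2*f/(5 + f)
T = -819 (T = 7*(-117) = -819)
C(h) = -819
(C(E(-1)) - 17253) + 27194 = (-819 - 17253) + 27194 = -18072 + 27194 = 9122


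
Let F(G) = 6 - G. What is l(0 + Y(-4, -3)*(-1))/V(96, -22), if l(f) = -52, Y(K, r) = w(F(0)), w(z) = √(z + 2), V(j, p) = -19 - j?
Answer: 52/115 ≈ 0.45217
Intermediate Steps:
w(z) = √(2 + z)
Y(K, r) = 2*√2 (Y(K, r) = √(2 + (6 - 1*0)) = √(2 + (6 + 0)) = √(2 + 6) = √8 = 2*√2)
l(0 + Y(-4, -3)*(-1))/V(96, -22) = -52/(-19 - 1*96) = -52/(-19 - 96) = -52/(-115) = -52*(-1/115) = 52/115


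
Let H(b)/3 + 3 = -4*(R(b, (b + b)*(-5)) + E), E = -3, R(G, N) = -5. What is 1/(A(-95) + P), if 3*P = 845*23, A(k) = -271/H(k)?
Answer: 87/563344 ≈ 0.00015443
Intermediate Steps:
H(b) = 87 (H(b) = -9 + 3*(-4*(-5 - 3)) = -9 + 3*(-4*(-8)) = -9 + 3*32 = -9 + 96 = 87)
A(k) = -271/87
P = 19435/3 (P = (845*23)/3 = (⅓)*19435 = 19435/3 ≈ 6478.3)
1/(A(-95) + P) = 1/(-271/87 + 19435/3) = 1/(563344/87) = 87/563344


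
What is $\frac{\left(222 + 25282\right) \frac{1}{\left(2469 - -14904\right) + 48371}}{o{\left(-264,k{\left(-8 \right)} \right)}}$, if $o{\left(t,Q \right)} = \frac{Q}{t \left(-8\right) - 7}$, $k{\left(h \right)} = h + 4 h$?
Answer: $- \frac{335537}{16436} \approx -20.415$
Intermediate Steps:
$k{\left(h \right)} = 5 h$
$o{\left(t,Q \right)} = \frac{Q}{-7 - 8 t}$ ($o{\left(t,Q \right)} = \frac{Q}{- 8 t - 7} = \frac{Q}{-7 - 8 t}$)
$\frac{\left(222 + 25282\right) \frac{1}{\left(2469 - -14904\right) + 48371}}{o{\left(-264,k{\left(-8 \right)} \right)}} = \frac{\left(222 + 25282\right) \frac{1}{\left(2469 - -14904\right) + 48371}}{\left(-1\right) 5 \left(-8\right) \frac{1}{7 + 8 \left(-264\right)}} = \frac{25504 \frac{1}{\left(2469 + 14904\right) + 48371}}{\left(-1\right) \left(-40\right) \frac{1}{7 - 2112}} = \frac{25504 \frac{1}{17373 + 48371}}{\left(-1\right) \left(-40\right) \frac{1}{-2105}} = \frac{25504 \cdot \frac{1}{65744}}{\left(-1\right) \left(-40\right) \left(- \frac{1}{2105}\right)} = \frac{25504 \cdot \frac{1}{65744}}{- \frac{8}{421}} = \frac{1594}{4109} \left(- \frac{421}{8}\right) = - \frac{335537}{16436}$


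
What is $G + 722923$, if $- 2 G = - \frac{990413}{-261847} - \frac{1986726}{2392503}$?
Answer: $\frac{301925636096855623}{417646488694} \approx 7.2292 \cdot 10^{5}$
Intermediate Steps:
$G = - \frac{616449276939}{417646488694}$ ($G = - \frac{- \frac{990413}{-261847} - \frac{1986726}{2392503}}{2} = - \frac{\left(-990413\right) \left(- \frac{1}{261847}\right) - \frac{662242}{797501}}{2} = - \frac{\frac{990413}{261847} - \frac{662242}{797501}}{2} = \left(- \frac{1}{2}\right) \frac{616449276939}{208823244347} = - \frac{616449276939}{417646488694} \approx -1.476$)
$G + 722923 = - \frac{616449276939}{417646488694} + 722923 = \frac{301925636096855623}{417646488694}$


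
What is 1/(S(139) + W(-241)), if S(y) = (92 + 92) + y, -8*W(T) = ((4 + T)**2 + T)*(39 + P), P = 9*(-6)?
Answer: 1/105188 ≈ 9.5068e-6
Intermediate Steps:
P = -54
W(T) = 15*T/8 + 15*(4 + T)**2/8 (W(T) = -((4 + T)**2 + T)*(39 - 54)/8 = -(T + (4 + T)**2)*(-15)/8 = -(-15*T - 15*(4 + T)**2)/8 = 15*T/8 + 15*(4 + T)**2/8)
S(y) = 184 + y
1/(S(139) + W(-241)) = 1/((184 + 139) + ((15/8)*(-241) + 15*(4 - 241)**2/8)) = 1/(323 + (-3615/8 + (15/8)*(-237)**2)) = 1/(323 + (-3615/8 + (15/8)*56169)) = 1/(323 + (-3615/8 + 842535/8)) = 1/(323 + 104865) = 1/105188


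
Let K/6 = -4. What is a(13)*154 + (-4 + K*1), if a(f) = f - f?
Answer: -28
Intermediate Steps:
K = -24 (K = 6*(-4) = -24)
a(f) = 0
a(13)*154 + (-4 + K*1) = 0*154 + (-4 - 24*1) = 0 + (-4 - 24) = 0 - 28 = -28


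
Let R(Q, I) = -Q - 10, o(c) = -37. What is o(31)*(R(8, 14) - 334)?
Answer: 13024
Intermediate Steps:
R(Q, I) = -10 - Q
o(31)*(R(8, 14) - 334) = -37*((-10 - 1*8) - 334) = -37*((-10 - 8) - 334) = -37*(-18 - 334) = -37*(-352) = 13024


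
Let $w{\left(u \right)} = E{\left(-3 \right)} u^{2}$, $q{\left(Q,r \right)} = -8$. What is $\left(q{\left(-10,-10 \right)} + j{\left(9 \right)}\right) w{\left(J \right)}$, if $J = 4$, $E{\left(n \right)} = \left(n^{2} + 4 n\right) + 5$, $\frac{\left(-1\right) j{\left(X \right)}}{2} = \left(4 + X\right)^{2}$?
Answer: $-11072$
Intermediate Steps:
$j{\left(X \right)} = - 2 \left(4 + X\right)^{2}$
$E{\left(n \right)} = 5 + n^{2} + 4 n$
$w{\left(u \right)} = 2 u^{2}$ ($w{\left(u \right)} = \left(5 + \left(-3\right)^{2} + 4 \left(-3\right)\right) u^{2} = \left(5 + 9 - 12\right) u^{2} = 2 u^{2}$)
$\left(q{\left(-10,-10 \right)} + j{\left(9 \right)}\right) w{\left(J \right)} = \left(-8 - 2 \left(4 + 9\right)^{2}\right) 2 \cdot 4^{2} = \left(-8 - 2 \cdot 13^{2}\right) 2 \cdot 16 = \left(-8 - 338\right) 32 = \left(-346\right) 32 = -11072$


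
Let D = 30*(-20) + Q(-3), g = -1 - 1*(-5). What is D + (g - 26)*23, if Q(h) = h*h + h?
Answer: -1100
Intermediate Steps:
g = 4 (g = -1 + 5 = 4)
Q(h) = h + h² (Q(h) = h² + h = h + h²)
D = -594 (D = 30*(-20) - 3*(1 - 3) = -600 - 3*(-2) = -600 + 6 = -594)
D + (g - 26)*23 = -594 + (4 - 26)*23 = -594 - 22*23 = -594 - 506 = -1100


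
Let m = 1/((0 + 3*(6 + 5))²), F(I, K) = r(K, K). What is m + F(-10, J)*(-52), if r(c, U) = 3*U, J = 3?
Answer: -509651/1089 ≈ -468.00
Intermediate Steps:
F(I, K) = 3*K
m = 1/1089 (m = 1/((0 + 3*11)²) = 1/((0 + 33)²) = 1/(33²) = 1/1089 ≈ 0.00091827)
m + F(-10, J)*(-52) = 1/1089 + (3*3)*(-52) = 1/1089 + 9*(-52) = 1/1089 - 468 = -509651/1089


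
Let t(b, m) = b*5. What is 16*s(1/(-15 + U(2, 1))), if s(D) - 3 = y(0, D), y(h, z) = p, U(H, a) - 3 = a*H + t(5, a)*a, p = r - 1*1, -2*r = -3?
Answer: 56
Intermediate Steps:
t(b, m) = 5*b
r = 3/2 (r = -½*(-3) = 3/2 ≈ 1.5000)
p = ½ (p = 3/2 - 1*1 = 3/2 - 1 = ½ ≈ 0.50000)
U(H, a) = 3 + 25*a + H*a (U(H, a) = 3 + (a*H + (5*5)*a) = 3 + (H*a + 25*a) = 3 + (25*a + H*a) = 3 + 25*a + H*a)
y(h, z) = ½
s(D) = 7/2 (s(D) = 3 + ½ = 7/2)
16*s(1/(-15 + U(2, 1))) = 16*(7/2) = 56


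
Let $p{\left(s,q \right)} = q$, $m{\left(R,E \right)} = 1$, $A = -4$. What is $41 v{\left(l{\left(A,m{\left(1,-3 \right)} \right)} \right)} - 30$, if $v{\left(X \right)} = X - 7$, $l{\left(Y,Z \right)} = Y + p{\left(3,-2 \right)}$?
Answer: $-563$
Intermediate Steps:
$l{\left(Y,Z \right)} = -2 + Y$ ($l{\left(Y,Z \right)} = Y - 2 = -2 + Y$)
$v{\left(X \right)} = -7 + X$ ($v{\left(X \right)} = X - 7 = -7 + X$)
$41 v{\left(l{\left(A,m{\left(1,-3 \right)} \right)} \right)} - 30 = 41 \left(-7 - 6\right) - 30 = 41 \left(-13\right) - 30 = -533 - 30 = -563$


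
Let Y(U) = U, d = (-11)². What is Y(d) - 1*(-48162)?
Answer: 48283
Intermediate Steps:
d = 121
Y(d) - 1*(-48162) = 121 - 1*(-48162) = 121 + 48162 = 48283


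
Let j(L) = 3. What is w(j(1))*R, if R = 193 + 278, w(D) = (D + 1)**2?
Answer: 7536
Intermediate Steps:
w(D) = (1 + D)**2
R = 471
w(j(1))*R = (1 + 3)**2*471 = 4**2*471 = 16*471 = 7536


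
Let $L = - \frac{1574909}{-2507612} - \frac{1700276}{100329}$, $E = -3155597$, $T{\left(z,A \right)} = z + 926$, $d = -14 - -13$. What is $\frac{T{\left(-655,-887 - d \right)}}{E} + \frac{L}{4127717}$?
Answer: $- \frac{294382865929298410883}{3277013809680944812949052} \approx -8.9833 \cdot 10^{-5}$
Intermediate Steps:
$d = -1$ ($d = -14 + 13 = -1$)
$T{\left(z,A \right)} = 926 + z$
$L = - \frac{4105623455851}{251586204348}$ ($L = \left(-1574909\right) \left(- \frac{1}{2507612}\right) - \frac{1700276}{100329} = \frac{1574909}{2507612} - \frac{1700276}{100329} = - \frac{4105623455851}{251586204348} \approx -16.319$)
$\frac{T{\left(-655,-887 - d \right)}}{E} + \frac{L}{4127717} = \frac{926 - 655}{-3155597} - \frac{4105623455851}{251586204348 \cdot 4127717} = 271 \left(- \frac{1}{3155597}\right) - \frac{4105623455851}{1038476652652713516} = - \frac{271}{3155597} - \frac{4105623455851}{1038476652652713516} = - \frac{294382865929298410883}{3277013809680944812949052}$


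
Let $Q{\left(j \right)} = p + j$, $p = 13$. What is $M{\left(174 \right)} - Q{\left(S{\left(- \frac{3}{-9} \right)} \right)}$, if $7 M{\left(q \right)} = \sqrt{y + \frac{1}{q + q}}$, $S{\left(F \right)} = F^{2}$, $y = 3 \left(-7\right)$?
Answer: $- \frac{118}{9} + \frac{i \sqrt{635709}}{1218} \approx -13.111 + 0.65461 i$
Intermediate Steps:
$y = -21$
$M{\left(q \right)} = \frac{\sqrt{-21 + \frac{1}{2 q}}}{7}$ ($M{\left(q \right)} = \frac{\sqrt{-21 + \frac{1}{q + q}}}{7} = \frac{\sqrt{-21 + \frac{1}{2 q}}}{7}$)
$Q{\left(j \right)} = 13 + j$
$M{\left(174 \right)} - Q{\left(S{\left(- \frac{3}{-9} \right)} \right)} = \frac{\sqrt{-84 + \frac{2}{174}}}{14} - \left(13 + \left(- \frac{3}{-9}\right)^{2}\right) = \frac{\sqrt{-84 + 2 \cdot \frac{1}{174}}}{14} - \left(13 + \left(\left(-3\right) \left(- \frac{1}{9}\right)\right)^{2}\right) = \frac{\sqrt{-84 + \frac{1}{87}}}{14} - \left(13 + \left(\frac{1}{3}\right)^{2}\right) = \frac{\sqrt{- \frac{7307}{87}}}{14} - \left(13 + \frac{1}{9}\right) = \frac{\frac{1}{87} i \sqrt{635709}}{14} - \frac{118}{9} = \frac{i \sqrt{635709}}{1218} - \frac{118}{9} = - \frac{118}{9} + \frac{i \sqrt{635709}}{1218}$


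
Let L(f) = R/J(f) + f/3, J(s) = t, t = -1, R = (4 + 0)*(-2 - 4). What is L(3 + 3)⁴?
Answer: 456976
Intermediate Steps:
R = -24 (R = 4*(-6) = -24)
J(s) = -1
L(f) = 24 + f/3 (L(f) = -24/(-1) + f/3 = -24*(-1) + f*(⅓) = 24 + f/3)
L(3 + 3)⁴ = (24 + (3 + 3)/3)⁴ = (24 + (⅓)*6)⁴ = (24 + 2)⁴ = 26⁴ = 456976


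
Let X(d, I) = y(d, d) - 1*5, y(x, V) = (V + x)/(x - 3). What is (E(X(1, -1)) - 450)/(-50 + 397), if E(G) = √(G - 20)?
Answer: -450/347 + I*√26/347 ≈ -1.2968 + 0.014695*I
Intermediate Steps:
y(x, V) = (V + x)/(-3 + x)
X(d, I) = -5 + 2*d/(-3 + d) (X(d, I) = (d + d)/(-3 + d) - 1*5 = (2*d)/(-3 + d) - 5 = 2*d/(-3 + d) - 5 = -5 + 2*d/(-3 + d))
E(G) = √(-20 + G)
(E(X(1, -1)) - 450)/(-50 + 397) = (√(-20 + 3*(5 - 1*1)/(-3 + 1)) - 450)/(-50 + 397) = (√(-20 + 3*(5 - 1)/(-2)) - 450)/347 = (√(-20 + 3*(-½)*4) - 450)*(1/347) = (√(-20 - 6) - 450)*(1/347) = (√(-26) - 450)*(1/347) = (I*√26 - 450)*(1/347) = (-450 + I*√26)*(1/347) = -450/347 + I*√26/347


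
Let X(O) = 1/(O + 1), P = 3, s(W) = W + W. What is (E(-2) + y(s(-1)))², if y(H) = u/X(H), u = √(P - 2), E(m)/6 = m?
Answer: 169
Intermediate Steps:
s(W) = 2*W
E(m) = 6*m
X(O) = 1/(1 + O)
u = 1 (u = √(3 - 2) = √1 = 1)
y(H) = 1 + H (y(H) = 1/1/(1 + H) = 1*(1 + H) = 1 + H)
(E(-2) + y(s(-1)))² = (6*(-2) + (1 + 2*(-1)))² = (-12 + (1 - 2))² = (-12 - 1)² = (-13)² = 169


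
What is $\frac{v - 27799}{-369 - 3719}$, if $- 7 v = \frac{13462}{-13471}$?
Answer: $\frac{2621348841}{385486136} \approx 6.8001$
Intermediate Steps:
$v = \frac{13462}{94297}$ ($v = - \frac{13462 \frac{1}{-13471}}{7} = - \frac{13462 \left(- \frac{1}{13471}\right)}{7} = \left(- \frac{1}{7}\right) \left(- \frac{13462}{13471}\right) = \frac{13462}{94297} \approx 0.14276$)
$\frac{v - 27799}{-369 - 3719} = \frac{\frac{13462}{94297} - 27799}{-369 - 3719} = - \frac{2621348841}{94297 \left(-4088\right)} = \left(- \frac{2621348841}{94297}\right) \left(- \frac{1}{4088}\right) = \frac{2621348841}{385486136}$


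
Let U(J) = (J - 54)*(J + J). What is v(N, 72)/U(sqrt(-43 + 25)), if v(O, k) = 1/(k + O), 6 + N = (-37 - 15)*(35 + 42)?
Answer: sqrt(2)/(141768*(sqrt(2) + 18*I)) ≈ 4.3275e-8 - 5.508e-7*I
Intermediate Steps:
N = -4010 (N = -6 + (-37 - 15)*(35 + 42) = -6 - 52*77 = -6 - 4004 = -4010)
v(O, k) = 1/(O + k)
U(J) = 2*J*(-54 + J) (U(J) = (-54 + J)*(2*J) = 2*J*(-54 + J))
v(N, 72)/U(sqrt(-43 + 25)) = 1/((-4010 + 72)*((2*sqrt(-43 + 25)*(-54 + sqrt(-43 + 25))))) = 1/((-3938)*((2*sqrt(-18)*(-54 + sqrt(-18))))) = -(-I*sqrt(2)/(12*(-54 + 3*I*sqrt(2))))/3938 = -(-1)*I*sqrt(2)/(47256*(-54 + 3*I*sqrt(2))) = I*sqrt(2)/(47256*(-54 + 3*I*sqrt(2)))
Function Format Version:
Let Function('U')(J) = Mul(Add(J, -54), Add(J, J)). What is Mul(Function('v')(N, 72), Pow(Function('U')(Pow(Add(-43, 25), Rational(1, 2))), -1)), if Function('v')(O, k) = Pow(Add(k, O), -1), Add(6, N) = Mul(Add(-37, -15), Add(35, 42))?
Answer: Mul(Rational(1, 141768), Pow(2, Rational(1, 2)), Pow(Add(Pow(2, Rational(1, 2)), Mul(18, I)), -1)) ≈ Add(4.3275e-8, Mul(-5.5080e-7, I))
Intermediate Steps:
N = -4010 (N = Add(-6, Mul(Add(-37, -15), Add(35, 42))) = Add(-6, Mul(-52, 77)) = Add(-6, -4004) = -4010)
Function('v')(O, k) = Pow(Add(O, k), -1)
Function('U')(J) = Mul(2, J, Add(-54, J)) (Function('U')(J) = Mul(Add(-54, J), Mul(2, J)) = Mul(2, J, Add(-54, J)))
Mul(Function('v')(N, 72), Pow(Function('U')(Pow(Add(-43, 25), Rational(1, 2))), -1)) = Mul(Pow(Add(-4010, 72), -1), Pow(Mul(2, Pow(Add(-43, 25), Rational(1, 2)), Add(-54, Pow(Add(-43, 25), Rational(1, 2)))), -1)) = Mul(Pow(-3938, -1), Pow(Mul(2, Pow(-18, Rational(1, 2)), Add(-54, Pow(-18, Rational(1, 2)))), -1)) = Mul(Rational(-1, 3938), Pow(Mul(2, Mul(3, I, Pow(2, Rational(1, 2))), Add(-54, Mul(3, I, Pow(2, Rational(1, 2))))), -1)) = Mul(Rational(-1, 3938), Pow(Mul(6, I, Pow(2, Rational(1, 2)), Add(-54, Mul(3, I, Pow(2, Rational(1, 2))))), -1)) = Mul(Rational(-1, 3938), Mul(Rational(-1, 12), I, Pow(2, Rational(1, 2)), Pow(Add(-54, Mul(3, I, Pow(2, Rational(1, 2)))), -1))) = Mul(Rational(1, 47256), I, Pow(2, Rational(1, 2)), Pow(Add(-54, Mul(3, I, Pow(2, Rational(1, 2)))), -1))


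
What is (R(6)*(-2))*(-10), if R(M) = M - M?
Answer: 0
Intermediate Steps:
R(M) = 0
(R(6)*(-2))*(-10) = (0*(-2))*(-10) = 0*(-10) = 0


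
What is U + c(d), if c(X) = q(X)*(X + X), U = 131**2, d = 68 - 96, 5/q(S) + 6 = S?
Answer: 291877/17 ≈ 17169.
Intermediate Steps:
q(S) = 5/(-6 + S)
d = -28
U = 17161
c(X) = 10*X/(-6 + X) (c(X) = (5/(-6 + X))*(X + X) = (5/(-6 + X))*(2*X) = 10*X/(-6 + X))
U + c(d) = 17161 + 10*(-28)/(-6 - 28) = 17161 + 10*(-28)/(-34) = 17161 + 10*(-28)*(-1/34) = 17161 + 140/17 = 291877/17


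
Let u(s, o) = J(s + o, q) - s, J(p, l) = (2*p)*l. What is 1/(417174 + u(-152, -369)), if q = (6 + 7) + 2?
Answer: 1/401696 ≈ 2.4894e-6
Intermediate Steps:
q = 15 (q = 13 + 2 = 15)
J(p, l) = 2*l*p
u(s, o) = 29*s + 30*o (u(s, o) = 2*15*(s + o) - s = 2*15*(o + s) - s = (30*o + 30*s) - s = 29*s + 30*o)
1/(417174 + u(-152, -369)) = 1/(417174 + (29*(-152) + 30*(-369))) = 1/(417174 + (-4408 - 11070)) = 1/(417174 - 15478) = 1/401696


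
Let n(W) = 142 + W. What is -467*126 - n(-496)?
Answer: -58488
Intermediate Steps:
-467*126 - n(-496) = -467*126 - (142 - 496) = -58842 - 1*(-354) = -58842 + 354 = -58488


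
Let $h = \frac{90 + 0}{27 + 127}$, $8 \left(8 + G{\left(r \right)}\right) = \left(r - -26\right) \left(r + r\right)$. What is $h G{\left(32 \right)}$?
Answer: $\frac{20520}{77} \approx 266.49$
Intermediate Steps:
$G{\left(r \right)} = -8 + \frac{r \left(26 + r\right)}{4}$ ($G{\left(r \right)} = -8 + \frac{\left(r - -26\right) \left(r + r\right)}{8} = -8 + \frac{\left(r + 26\right) 2 r}{8} = -8 + \frac{\left(26 + r\right) 2 r}{8} = -8 + \frac{2 r \left(26 + r\right)}{8} = -8 + \frac{r \left(26 + r\right)}{4}$)
$h = \frac{45}{77}$ ($h = \frac{90}{154} = 90 \cdot \frac{1}{154} = \frac{45}{77} \approx 0.58442$)
$h G{\left(32 \right)} = \frac{45 \left(-8 + \frac{32^{2}}{4} + \frac{13}{2} \cdot 32\right)}{77} = \frac{45 \left(-8 + \frac{1}{4} \cdot 1024 + 208\right)}{77} = \frac{45 \left(-8 + 256 + 208\right)}{77} = \frac{45}{77} \cdot 456 = \frac{20520}{77}$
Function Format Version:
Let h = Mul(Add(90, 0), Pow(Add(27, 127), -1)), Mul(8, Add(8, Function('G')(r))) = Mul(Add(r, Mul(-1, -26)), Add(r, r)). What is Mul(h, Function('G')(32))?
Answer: Rational(20520, 77) ≈ 266.49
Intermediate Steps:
Function('G')(r) = Add(-8, Mul(Rational(1, 4), r, Add(26, r))) (Function('G')(r) = Add(-8, Mul(Rational(1, 8), Mul(Add(r, Mul(-1, -26)), Add(r, r)))) = Add(-8, Mul(Rational(1, 8), Mul(Add(r, 26), Mul(2, r)))) = Add(-8, Mul(Rational(1, 8), Mul(Add(26, r), Mul(2, r)))) = Add(-8, Mul(Rational(1, 8), Mul(2, r, Add(26, r)))) = Add(-8, Mul(Rational(1, 4), r, Add(26, r))))
h = Rational(45, 77) (h = Mul(90, Pow(154, -1)) = Mul(90, Rational(1, 154)) = Rational(45, 77) ≈ 0.58442)
Mul(h, Function('G')(32)) = Mul(Rational(45, 77), Add(-8, Mul(Rational(1, 4), Pow(32, 2)), Mul(Rational(13, 2), 32))) = Mul(Rational(45, 77), Add(-8, Mul(Rational(1, 4), 1024), 208)) = Mul(Rational(45, 77), Add(-8, 256, 208)) = Mul(Rational(45, 77), 456) = Rational(20520, 77)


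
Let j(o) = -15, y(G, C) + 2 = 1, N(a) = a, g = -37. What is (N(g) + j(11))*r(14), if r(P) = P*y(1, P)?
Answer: 728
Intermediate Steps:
y(G, C) = -1 (y(G, C) = -2 + 1 = -1)
r(P) = -P (r(P) = P*(-1) = -P)
(N(g) + j(11))*r(14) = (-37 - 15)*(-1*14) = -52*(-14) = 728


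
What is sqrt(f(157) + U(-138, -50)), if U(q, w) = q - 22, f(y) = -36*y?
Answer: 2*I*sqrt(1453) ≈ 76.236*I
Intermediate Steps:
U(q, w) = -22 + q
sqrt(f(157) + U(-138, -50)) = sqrt(-36*157 + (-22 - 138)) = sqrt(-5652 - 160) = sqrt(-5812) = 2*I*sqrt(1453)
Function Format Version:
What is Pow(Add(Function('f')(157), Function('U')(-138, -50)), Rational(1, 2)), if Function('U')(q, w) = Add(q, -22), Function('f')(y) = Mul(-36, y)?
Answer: Mul(2, I, Pow(1453, Rational(1, 2))) ≈ Mul(76.236, I)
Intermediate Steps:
Function('U')(q, w) = Add(-22, q)
Pow(Add(Function('f')(157), Function('U')(-138, -50)), Rational(1, 2)) = Pow(Add(Mul(-36, 157), Add(-22, -138)), Rational(1, 2)) = Pow(Add(-5652, -160), Rational(1, 2)) = Pow(-5812, Rational(1, 2)) = Mul(2, I, Pow(1453, Rational(1, 2)))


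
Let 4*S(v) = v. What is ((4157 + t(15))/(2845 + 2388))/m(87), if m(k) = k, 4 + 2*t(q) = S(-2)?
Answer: 16619/1821084 ≈ 0.0091259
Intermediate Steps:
S(v) = v/4
t(q) = -9/4 (t(q) = -2 + ((1/4)*(-2))/2 = -2 + (1/2)*(-1/2) = -2 - 1/4 = -9/4)
((4157 + t(15))/(2845 + 2388))/m(87) = ((4157 - 9/4)/(2845 + 2388))/87 = ((16619/4)/5233)*(1/87) = ((16619/4)*(1/5233))*(1/87) = (16619/20932)*(1/87) = 16619/1821084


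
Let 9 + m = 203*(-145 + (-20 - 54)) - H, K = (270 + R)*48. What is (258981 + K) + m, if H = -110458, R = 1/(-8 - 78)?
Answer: 14531095/43 ≈ 3.3793e+5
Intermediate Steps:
R = -1/86 (R = 1/(-86) = -1/86 ≈ -0.011628)
K = 557256/43 (K = (270 - 1/86)*48 = (23219/86)*48 = 557256/43 ≈ 12959.)
m = 65992 (m = -9 + (203*(-145 + (-20 - 54)) - 1*(-110458)) = -9 + (203*(-145 - 74) + 110458) = -9 + (203*(-219) + 110458) = -9 + (-44457 + 110458) = -9 + 66001 = 65992)
(258981 + K) + m = (258981 + 557256/43) + 65992 = 11693439/43 + 65992 = 14531095/43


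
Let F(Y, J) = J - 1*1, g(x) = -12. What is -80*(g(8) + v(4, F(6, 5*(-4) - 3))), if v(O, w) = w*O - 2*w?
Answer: 4800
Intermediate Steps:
F(Y, J) = -1 + J (F(Y, J) = J - 1 = -1 + J)
v(O, w) = -2*w + O*w (v(O, w) = O*w - 2*w = -2*w + O*w)
-80*(g(8) + v(4, F(6, 5*(-4) - 3))) = -80*(-12 + (-1 + (5*(-4) - 3))*(-2 + 4)) = -80*(-12 + (-1 + (-20 - 3))*2) = -80*(-12 + (-1 - 23)*2) = -80*(-12 - 24*2) = -80*(-12 - 48) = -80*(-60) = 4800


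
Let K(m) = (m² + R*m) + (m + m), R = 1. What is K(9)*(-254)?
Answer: -27432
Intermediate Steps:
K(m) = m² + 3*m (K(m) = (m² + 1*m) + (m + m) = (m² + m) + 2*m = (m + m²) + 2*m = m² + 3*m)
K(9)*(-254) = (9*(3 + 9))*(-254) = (9*12)*(-254) = 108*(-254) = -27432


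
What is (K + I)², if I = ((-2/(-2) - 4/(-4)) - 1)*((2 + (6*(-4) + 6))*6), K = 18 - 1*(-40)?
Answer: 1444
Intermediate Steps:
K = 58 (K = 18 + 40 = 58)
I = -96 (I = ((-2*(-½) - 4*(-¼)) - 1)*((2 + (-24 + 6))*6) = ((1 + 1) - 1)*((2 - 18)*6) = (2 - 1)*(-16*6) = 1*(-96) = -96)
(K + I)² = (58 - 96)² = (-38)² = 1444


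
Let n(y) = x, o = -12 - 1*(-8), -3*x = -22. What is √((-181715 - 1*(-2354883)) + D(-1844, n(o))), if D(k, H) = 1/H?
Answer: √1051813378/22 ≈ 1474.2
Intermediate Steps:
x = 22/3 (x = -⅓*(-22) = 22/3 ≈ 7.3333)
o = -4 (o = -12 + 8 = -4)
n(y) = 22/3
√((-181715 - 1*(-2354883)) + D(-1844, n(o))) = √((-181715 - 1*(-2354883)) + 1/(22/3)) = √((-181715 + 2354883) + 3/22) = √(2173168 + 3/22) = √(47809699/22) = √1051813378/22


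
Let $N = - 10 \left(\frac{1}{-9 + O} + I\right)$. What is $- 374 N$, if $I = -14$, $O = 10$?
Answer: $-48620$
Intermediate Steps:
$N = 130$ ($N = - 10 \left(\frac{1}{-9 + 10} - 14\right) = - 10 \left(1^{-1} - 14\right) = - 10 \left(1 - 14\right) = \left(-10\right) \left(-13\right) = 130$)
$- 374 N = \left(-374\right) 130 = -48620$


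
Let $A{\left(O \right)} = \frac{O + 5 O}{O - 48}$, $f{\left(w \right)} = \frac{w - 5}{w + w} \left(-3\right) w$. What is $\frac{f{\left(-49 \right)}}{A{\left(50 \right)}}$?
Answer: $\frac{27}{50} \approx 0.54$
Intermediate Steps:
$f{\left(w \right)} = \frac{15}{2} - \frac{3 w}{2}$ ($f{\left(w \right)} = \frac{-5 + w}{2 w} \left(-3\right) w = - \frac{3 \left(-5 + w\right)}{2 w} w = \frac{15}{2} - \frac{3 w}{2}$)
$A{\left(O \right)} = \frac{6 O}{-48 + O}$
$\frac{f{\left(-49 \right)}}{A{\left(50 \right)}} = \frac{\frac{15}{2} - - \frac{147}{2}}{6 \cdot 50 \frac{1}{-48 + 50}} = \frac{\frac{15}{2} + \frac{147}{2}}{6 \cdot 50 \cdot \frac{1}{2}} = \frac{81}{6 \cdot 50 \cdot \frac{1}{2}} = \frac{81}{150} = 81 \cdot \frac{1}{150} = \frac{27}{50}$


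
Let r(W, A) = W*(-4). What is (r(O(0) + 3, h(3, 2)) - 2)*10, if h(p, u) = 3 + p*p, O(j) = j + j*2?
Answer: -140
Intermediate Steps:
O(j) = 3*j (O(j) = j + 2*j = 3*j)
h(p, u) = 3 + p²
r(W, A) = -4*W
(r(O(0) + 3, h(3, 2)) - 2)*10 = (-4*(3*0 + 3) - 2)*10 = (-4*(0 + 3) - 2)*10 = (-4*3 - 2)*10 = (-12 - 2)*10 = -14*10 = -140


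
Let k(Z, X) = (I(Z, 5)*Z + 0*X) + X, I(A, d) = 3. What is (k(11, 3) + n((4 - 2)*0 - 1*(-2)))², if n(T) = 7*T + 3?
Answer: 2809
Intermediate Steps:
k(Z, X) = X + 3*Z (k(Z, X) = (3*Z + 0*X) + X = (3*Z + 0) + X = 3*Z + X = X + 3*Z)
n(T) = 3 + 7*T
(k(11, 3) + n((4 - 2)*0 - 1*(-2)))² = ((3 + 3*11) + (3 + 7*((4 - 2)*0 - 1*(-2))))² = ((3 + 33) + (3 + 7*(2*0 + 2)))² = (36 + (3 + 7*(0 + 2)))² = (36 + (3 + 7*2))² = (36 + (3 + 14))² = (36 + 17)² = 53² = 2809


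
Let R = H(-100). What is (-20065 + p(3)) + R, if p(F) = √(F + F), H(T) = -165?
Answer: -20230 + √6 ≈ -20228.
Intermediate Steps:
R = -165
p(F) = √2*√F (p(F) = √(2*F) = √2*√F)
(-20065 + p(3)) + R = (-20065 + √2*√3) - 165 = (-20065 + √6) - 165 = -20230 + √6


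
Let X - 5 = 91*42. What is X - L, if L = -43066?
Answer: 46893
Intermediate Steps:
X = 3827 (X = 5 + 91*42 = 5 + 3822 = 3827)
X - L = 3827 - 1*(-43066) = 3827 + 43066 = 46893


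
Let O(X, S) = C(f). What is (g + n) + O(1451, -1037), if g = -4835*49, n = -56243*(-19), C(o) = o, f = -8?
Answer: 831694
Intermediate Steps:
O(X, S) = -8
n = 1068617
g = -236915
(g + n) + O(1451, -1037) = (-236915 + 1068617) - 8 = 831702 - 8 = 831694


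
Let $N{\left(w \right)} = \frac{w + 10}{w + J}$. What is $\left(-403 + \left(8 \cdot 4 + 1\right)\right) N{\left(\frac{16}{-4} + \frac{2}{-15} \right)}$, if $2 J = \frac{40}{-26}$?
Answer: $\frac{105820}{239} \approx 442.76$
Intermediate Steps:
$J = - \frac{10}{13}$ ($J = \frac{40 \frac{1}{-26}}{2} = \frac{40 \left(- \frac{1}{26}\right)}{2} = \frac{1}{2} \left(- \frac{20}{13}\right) = - \frac{10}{13} \approx -0.76923$)
$N{\left(w \right)} = \frac{10 + w}{- \frac{10}{13} + w}$ ($N{\left(w \right)} = \frac{w + 10}{w - \frac{10}{13}} = \frac{10 + w}{- \frac{10}{13} + w}$)
$\left(-403 + \left(8 \cdot 4 + 1\right)\right) N{\left(\frac{16}{-4} + \frac{2}{-15} \right)} = \left(-403 + \left(8 \cdot 4 + 1\right)\right) \frac{13 \left(10 + \left(\frac{16}{-4} + \frac{2}{-15}\right)\right)}{-10 + 13 \left(\frac{16}{-4} + \frac{2}{-15}\right)} = \left(-403 + \left(32 + 1\right)\right) \frac{13 \left(10 + \left(16 \left(- \frac{1}{4}\right) + 2 \left(- \frac{1}{15}\right)\right)\right)}{-10 + 13 \left(16 \left(- \frac{1}{4}\right) + 2 \left(- \frac{1}{15}\right)\right)} = \left(-403 + 33\right) \frac{13 \left(10 - \frac{62}{15}\right)}{-10 + 13 \left(-4 - \frac{2}{15}\right)} = - 370 \frac{13 \left(10 - \frac{62}{15}\right)}{-10 + 13 \left(- \frac{62}{15}\right)} = - 370 \cdot 13 \frac{1}{-10 - \frac{806}{15}} \cdot \frac{88}{15} = - 370 \cdot 13 \frac{1}{- \frac{956}{15}} \cdot \frac{88}{15} = - 370 \cdot 13 \left(- \frac{15}{956}\right) \frac{88}{15} = \left(-370\right) \left(- \frac{286}{239}\right) = \frac{105820}{239}$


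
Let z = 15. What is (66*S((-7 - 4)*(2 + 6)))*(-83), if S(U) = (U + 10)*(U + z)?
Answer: -31191732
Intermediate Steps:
S(U) = (10 + U)*(15 + U) (S(U) = (U + 10)*(U + 15) = (10 + U)*(15 + U))
(66*S((-7 - 4)*(2 + 6)))*(-83) = (66*(150 + ((-7 - 4)*(2 + 6))**2 + 25*((-7 - 4)*(2 + 6))))*(-83) = (66*(150 + (-11*8)**2 + 25*(-11*8)))*(-83) = (66*(150 + (-88)**2 + 25*(-88)))*(-83) = (66*(150 + 7744 - 2200))*(-83) = (66*5694)*(-83) = 375804*(-83) = -31191732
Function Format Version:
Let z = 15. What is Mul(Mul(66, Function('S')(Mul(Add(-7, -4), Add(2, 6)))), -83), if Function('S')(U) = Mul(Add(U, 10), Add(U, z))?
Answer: -31191732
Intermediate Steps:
Function('S')(U) = Mul(Add(10, U), Add(15, U)) (Function('S')(U) = Mul(Add(U, 10), Add(U, 15)) = Mul(Add(10, U), Add(15, U)))
Mul(Mul(66, Function('S')(Mul(Add(-7, -4), Add(2, 6)))), -83) = Mul(Mul(66, Add(150, Pow(Mul(Add(-7, -4), Add(2, 6)), 2), Mul(25, Mul(Add(-7, -4), Add(2, 6))))), -83) = Mul(Mul(66, Add(150, Pow(Mul(-11, 8), 2), Mul(25, Mul(-11, 8)))), -83) = Mul(Mul(66, Add(150, Pow(-88, 2), Mul(25, -88))), -83) = Mul(Mul(66, Add(150, 7744, -2200)), -83) = Mul(Mul(66, 5694), -83) = Mul(375804, -83) = -31191732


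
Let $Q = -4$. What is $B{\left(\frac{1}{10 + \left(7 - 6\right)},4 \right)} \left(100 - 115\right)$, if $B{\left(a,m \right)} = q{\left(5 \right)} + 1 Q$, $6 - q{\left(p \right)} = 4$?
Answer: $30$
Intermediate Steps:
$q{\left(p \right)} = 2$ ($q{\left(p \right)} = 6 - 4 = 2$)
$B{\left(a,m \right)} = -2$ ($B{\left(a,m \right)} = 2 + 1 \left(-4\right) = 2 - 4 = -2$)
$B{\left(\frac{1}{10 + \left(7 - 6\right)},4 \right)} \left(100 - 115\right) = - 2 \left(100 - 115\right) = \left(-2\right) \left(-15\right) = 30$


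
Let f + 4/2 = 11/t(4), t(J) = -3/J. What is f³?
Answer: -125000/27 ≈ -4629.6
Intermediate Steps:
f = -50/3 (f = -2 + 11/((-3/4)) = -2 + 11/((-3*¼)) = -2 + 11/(-¾) = -2 + 11*(-4/3) = -2 - 44/3 = -50/3 ≈ -16.667)
f³ = (-50/3)³ = -125000/27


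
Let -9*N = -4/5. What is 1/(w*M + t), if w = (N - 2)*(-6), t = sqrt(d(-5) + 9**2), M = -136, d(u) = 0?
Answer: -15/23257 ≈ -0.00064497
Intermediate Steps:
N = 4/45 (N = -(-4)/(9*5) = -1/9*(-4/5) = 4/45 ≈ 0.088889)
t = 9 (t = sqrt(0 + 9**2) = sqrt(0 + 81) = sqrt(81) = 9)
w = 172/15 (w = (4/45 - 2)*(-6) = -86/45*(-6) = 172/15 ≈ 11.467)
1/(w*M + t) = 1/((172/15)*(-136) + 9) = 1/(-23392/15 + 9) = 1/(-23257/15) = -15/23257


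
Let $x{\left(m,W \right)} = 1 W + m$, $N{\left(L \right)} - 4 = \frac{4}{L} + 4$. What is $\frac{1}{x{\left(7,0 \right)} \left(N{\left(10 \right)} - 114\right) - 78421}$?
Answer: $- \frac{5}{395801} \approx -1.2633 \cdot 10^{-5}$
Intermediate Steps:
$N{\left(L \right)} = 8 + \frac{4}{L}$ ($N{\left(L \right)} = 4 + \left(\frac{4}{L} + 4\right) = 4 + \left(4 + \frac{4}{L}\right) = 8 + \frac{4}{L}$)
$x{\left(m,W \right)} = W + m$
$\frac{1}{x{\left(7,0 \right)} \left(N{\left(10 \right)} - 114\right) - 78421} = \frac{1}{\left(0 + 7\right) \left(\left(8 + \frac{4}{10}\right) - 114\right) - 78421} = \frac{1}{7 \left(\left(8 + 4 \cdot \frac{1}{10}\right) - 114\right) - 78421} = \frac{1}{7 \left(\left(8 + \frac{2}{5}\right) - 114\right) - 78421} = \frac{1}{7 \left(\frac{42}{5} - 114\right) - 78421} = \frac{1}{7 \left(- \frac{528}{5}\right) - 78421} = \frac{1}{- \frac{3696}{5} - 78421} = \frac{1}{- \frac{395801}{5}} = - \frac{5}{395801}$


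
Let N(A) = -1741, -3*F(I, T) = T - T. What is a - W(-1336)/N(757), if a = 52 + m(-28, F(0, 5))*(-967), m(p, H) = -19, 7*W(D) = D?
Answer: 224544139/12187 ≈ 18425.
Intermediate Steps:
F(I, T) = 0 (F(I, T) = -(T - T)/3 = -1/3*0 = 0)
W(D) = D/7
a = 18425 (a = 52 - 19*(-967) = 52 + 18373 = 18425)
a - W(-1336)/N(757) = 18425 - (1/7)*(-1336)/(-1741) = 18425 - (-1336)*(-1)/(7*1741) = 18425 - 1*1336/12187 = 18425 - 1336/12187 = 224544139/12187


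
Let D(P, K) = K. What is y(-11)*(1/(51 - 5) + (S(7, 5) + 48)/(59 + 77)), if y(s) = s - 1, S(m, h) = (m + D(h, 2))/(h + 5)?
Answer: -35781/7820 ≈ -4.5756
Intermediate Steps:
S(m, h) = (2 + m)/(5 + h) (S(m, h) = (m + 2)/(h + 5) = (2 + m)/(5 + h))
y(s) = -1 + s
y(-11)*(1/(51 - 5) + (S(7, 5) + 48)/(59 + 77)) = (-1 - 11)*(1/(51 - 5) + ((2 + 7)/(5 + 5) + 48)/(59 + 77)) = -12*(1/46 + (9/10 + 48)/136) = -12*(1/46 + ((1/10)*9 + 48)*(1/136)) = -12*(1/46 + (9/10 + 48)*(1/136)) = -12*(1/46 + (489/10)*(1/136)) = -12*(1/46 + 489/1360) = -12*11927/31280 = -35781/7820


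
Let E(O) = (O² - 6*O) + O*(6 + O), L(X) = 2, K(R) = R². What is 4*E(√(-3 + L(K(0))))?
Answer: -8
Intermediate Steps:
E(O) = O² - 6*O + O*(6 + O)
4*E(√(-3 + L(K(0)))) = 4*(2*(√(-3 + 2))²) = 4*(2*(√(-1))²) = 4*(2*I²) = 4*(2*(-1)) = 4*(-2) = -8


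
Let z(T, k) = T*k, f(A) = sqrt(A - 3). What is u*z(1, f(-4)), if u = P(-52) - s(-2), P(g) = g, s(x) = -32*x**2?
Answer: 76*I*sqrt(7) ≈ 201.08*I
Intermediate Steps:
f(A) = sqrt(-3 + A)
u = 76 (u = -52 - (-32)*(-2)**2 = -52 - (-32)*4 = -52 - 1*(-128) = -52 + 128 = 76)
u*z(1, f(-4)) = 76*(1*sqrt(-3 - 4)) = 76*(1*sqrt(-7)) = 76*(1*(I*sqrt(7))) = 76*(I*sqrt(7)) = 76*I*sqrt(7)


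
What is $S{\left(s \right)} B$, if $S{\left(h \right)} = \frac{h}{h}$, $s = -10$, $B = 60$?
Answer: $60$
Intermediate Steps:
$S{\left(h \right)} = 1$
$S{\left(s \right)} B = 1 \cdot 60 = 60$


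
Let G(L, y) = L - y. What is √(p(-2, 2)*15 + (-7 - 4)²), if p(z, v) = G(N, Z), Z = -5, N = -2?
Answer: √166 ≈ 12.884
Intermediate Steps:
p(z, v) = 3 (p(z, v) = -2 - 1*(-5) = -2 + 5 = 3)
√(p(-2, 2)*15 + (-7 - 4)²) = √(3*15 + (-7 - 4)²) = √(45 + (-11)²) = √(45 + 121) = √166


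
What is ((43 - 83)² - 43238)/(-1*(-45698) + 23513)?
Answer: -41638/69211 ≈ -0.60161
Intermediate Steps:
((43 - 83)² - 43238)/(-1*(-45698) + 23513) = ((-40)² - 43238)/(45698 + 23513) = (1600 - 43238)/69211 = -41638*1/69211 = -41638/69211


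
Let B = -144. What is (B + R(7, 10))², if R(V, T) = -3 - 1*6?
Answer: 23409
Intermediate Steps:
R(V, T) = -9 (R(V, T) = -3 - 6 = -9)
(B + R(7, 10))² = (-144 - 9)² = (-153)² = 23409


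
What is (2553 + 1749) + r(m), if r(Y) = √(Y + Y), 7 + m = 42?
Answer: 4302 + √70 ≈ 4310.4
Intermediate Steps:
m = 35 (m = -7 + 42 = 35)
r(Y) = √2*√Y (r(Y) = √(2*Y) = √2*√Y)
(2553 + 1749) + r(m) = (2553 + 1749) + √2*√35 = 4302 + √70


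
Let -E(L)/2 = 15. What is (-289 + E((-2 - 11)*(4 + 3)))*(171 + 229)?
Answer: -127600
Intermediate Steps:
E(L) = -30 (E(L) = -2*15 = -30)
(-289 + E((-2 - 11)*(4 + 3)))*(171 + 229) = (-289 - 30)*(171 + 229) = -319*400 = -127600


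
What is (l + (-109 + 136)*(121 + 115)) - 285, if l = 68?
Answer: 6155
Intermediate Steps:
(l + (-109 + 136)*(121 + 115)) - 285 = (68 + (-109 + 136)*(121 + 115)) - 285 = (68 + 27*236) - 285 = (68 + 6372) - 285 = 6440 - 285 = 6155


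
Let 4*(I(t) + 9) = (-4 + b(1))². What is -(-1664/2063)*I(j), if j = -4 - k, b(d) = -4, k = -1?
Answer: 11648/2063 ≈ 5.6461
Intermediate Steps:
j = -3 (j = -4 - 1*(-1) = -4 + 1 = -3)
I(t) = 7 (I(t) = -9 + (-4 - 4)²/4 = -9 + (¼)*(-8)² = -9 + (¼)*64 = -9 + 16 = 7)
-(-1664/2063)*I(j) = -(-1664/2063)*7 = -(-1664*1/2063)*7 = -(-1664)*7/2063 = -1*(-11648/2063) = 11648/2063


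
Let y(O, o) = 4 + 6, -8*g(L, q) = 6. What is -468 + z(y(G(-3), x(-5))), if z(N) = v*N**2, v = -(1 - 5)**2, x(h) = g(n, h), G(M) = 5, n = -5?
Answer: -2068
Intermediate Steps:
g(L, q) = -3/4 (g(L, q) = -1/8*6 = -3/4)
x(h) = -3/4
v = -16 (v = -1*(-4)**2 = -1*16 = -16)
y(O, o) = 10
z(N) = -16*N**2
-468 + z(y(G(-3), x(-5))) = -468 - 16*10**2 = -468 - 16*100 = -468 - 1600 = -2068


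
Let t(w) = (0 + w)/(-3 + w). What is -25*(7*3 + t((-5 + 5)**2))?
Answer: -525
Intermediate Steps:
t(w) = w/(-3 + w)
-25*(7*3 + t((-5 + 5)**2)) = -25*(7*3 + (-5 + 5)**2/(-3 + (-5 + 5)**2)) = -25*(21 + 0**2/(-3 + 0**2)) = -25*(21 + 0/(-3 + 0)) = -25*(21 + 0/(-3)) = -25*(21 + 0*(-1/3)) = -25*(21 + 0) = -25*21 = -525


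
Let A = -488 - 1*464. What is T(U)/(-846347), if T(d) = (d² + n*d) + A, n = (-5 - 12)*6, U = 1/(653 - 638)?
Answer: 215729/190428075 ≈ 0.0011329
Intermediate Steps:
U = 1/15 ≈ 0.066667
A = -952 (A = -488 - 464 = -952)
n = -102 (n = -17*6 = -102)
T(d) = -952 + d² - 102*d (T(d) = (d² - 102*d) - 952 = -952 + d² - 102*d)
T(U)/(-846347) = (-952 + (1/15)² - 102*1/15)/(-846347) = (-952 + 1/225 - 34/5)*(-1/846347) = -215729/225*(-1/846347) = 215729/190428075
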